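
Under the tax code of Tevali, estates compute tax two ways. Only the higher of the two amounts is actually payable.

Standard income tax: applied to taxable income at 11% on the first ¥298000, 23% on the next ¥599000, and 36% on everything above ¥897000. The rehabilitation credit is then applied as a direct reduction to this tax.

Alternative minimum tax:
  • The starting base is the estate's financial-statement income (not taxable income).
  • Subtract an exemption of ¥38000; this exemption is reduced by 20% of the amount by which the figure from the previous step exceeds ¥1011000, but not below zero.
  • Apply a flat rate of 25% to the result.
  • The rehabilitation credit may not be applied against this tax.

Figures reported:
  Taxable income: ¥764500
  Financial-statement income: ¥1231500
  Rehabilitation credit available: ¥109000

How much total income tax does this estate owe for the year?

¥307875

Alternative minimum tax:
  Base (financial-statement income): ¥1231500
  Exemption: 20% × (¥1231500 − ¥1011000) = ¥44100 ≥ ¥38000, so the exemption is fully phased out
  Base: ¥1231500 − ¥0 = ¥1231500
  ¥1231500 × 25% = ¥307875

Standard income tax:
  ¥298000 × 11% = ¥32780
  ¥466500 × 23% = ¥107295
  → ¥140075
  Less rehabilitation credit ¥109000 → ¥31075

¥307875 > ¥31075, so the alternative minimum tax is the binding amount.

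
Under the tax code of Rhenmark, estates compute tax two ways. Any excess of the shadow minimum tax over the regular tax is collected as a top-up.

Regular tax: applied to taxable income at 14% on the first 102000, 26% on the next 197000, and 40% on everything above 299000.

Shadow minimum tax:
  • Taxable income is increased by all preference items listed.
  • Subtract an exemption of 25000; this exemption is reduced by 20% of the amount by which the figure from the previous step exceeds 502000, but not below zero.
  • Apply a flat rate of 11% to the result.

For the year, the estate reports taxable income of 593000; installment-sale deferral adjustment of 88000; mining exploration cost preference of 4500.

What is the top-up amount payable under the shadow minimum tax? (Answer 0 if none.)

Shadow minimum tax:
  Adjusted income: 593000 + 88000 + 4500 = 685500
  Exemption: 20% × (685500 − 502000) = 36700 ≥ 25000, so the exemption is fully phased out
  Base: 685500 − 0 = 685500
  685500 × 11% = 75405

Regular tax:
  102000 × 14% = 14280
  197000 × 26% = 51220
  294000 × 40% = 117600
  → 183100

75405 ≤ 183100, so no add-on is due.

0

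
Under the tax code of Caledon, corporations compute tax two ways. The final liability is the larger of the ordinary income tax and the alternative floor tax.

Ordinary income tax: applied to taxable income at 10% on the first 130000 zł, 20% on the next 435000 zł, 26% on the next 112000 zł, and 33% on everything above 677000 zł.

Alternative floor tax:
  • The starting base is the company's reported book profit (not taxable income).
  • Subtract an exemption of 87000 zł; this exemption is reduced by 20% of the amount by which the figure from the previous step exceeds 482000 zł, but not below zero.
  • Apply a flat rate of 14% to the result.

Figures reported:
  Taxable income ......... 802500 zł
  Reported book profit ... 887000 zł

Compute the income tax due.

170535 zł

Ordinary income tax:
  130000 zł × 10% = 13000 zł
  435000 zł × 20% = 87000 zł
  112000 zł × 26% = 29120 zł
  125500 zł × 33% = 41415 zł
  → 170535 zł

Alternative floor tax:
  Base (reported book profit): 887000 zł
  Exemption: 87000 zł − 20% × (887000 zł − 482000 zł) = 87000 zł − 81000 zł = 6000 zł
  Base: 887000 zł − 6000 zł = 881000 zł
  881000 zł × 14% = 123340 zł

170535 zł > 123340 zł, so the ordinary income tax governs.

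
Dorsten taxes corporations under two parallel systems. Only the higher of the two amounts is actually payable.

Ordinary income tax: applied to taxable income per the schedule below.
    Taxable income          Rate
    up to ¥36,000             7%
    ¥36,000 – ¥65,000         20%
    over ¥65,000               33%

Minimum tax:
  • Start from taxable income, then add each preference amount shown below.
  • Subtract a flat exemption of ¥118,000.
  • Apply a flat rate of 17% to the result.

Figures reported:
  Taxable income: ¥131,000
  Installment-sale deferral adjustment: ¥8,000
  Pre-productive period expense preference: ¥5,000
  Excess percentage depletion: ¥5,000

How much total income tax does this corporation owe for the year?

Minimum tax:
  Adjusted income: ¥131,000 + ¥8,000 + ¥5,000 + ¥5,000 = ¥149,000
  Less exemption ¥118,000 → base ¥31,000
  ¥31,000 × 17% = ¥5,270

Ordinary income tax:
  ¥36,000 × 7% = ¥2,520
  ¥29,000 × 20% = ¥5,800
  ¥66,000 × 33% = ¥21,780
  → ¥30,100

¥30,100 > ¥5,270, so the ordinary income tax governs.

¥30,100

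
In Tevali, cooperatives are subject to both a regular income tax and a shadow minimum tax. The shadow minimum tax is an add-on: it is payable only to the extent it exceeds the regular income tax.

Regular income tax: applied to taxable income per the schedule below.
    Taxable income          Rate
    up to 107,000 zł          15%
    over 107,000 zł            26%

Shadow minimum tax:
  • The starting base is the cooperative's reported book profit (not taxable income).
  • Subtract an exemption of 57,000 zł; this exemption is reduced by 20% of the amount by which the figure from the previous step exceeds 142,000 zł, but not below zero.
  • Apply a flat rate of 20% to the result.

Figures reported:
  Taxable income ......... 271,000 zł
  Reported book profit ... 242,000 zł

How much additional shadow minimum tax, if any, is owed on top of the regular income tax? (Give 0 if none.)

0 zł

Shadow minimum tax:
  Base (reported book profit): 242,000 zł
  Exemption: 57,000 zł − 20% × (242,000 zł − 142,000 zł) = 57,000 zł − 20,000 zł = 37,000 zł
  Base: 242,000 zł − 37,000 zł = 205,000 zł
  205,000 zł × 20% = 41,000 zł

Regular income tax:
  107,000 zł × 15% = 16,050 zł
  164,000 zł × 26% = 42,640 zł
  → 58,690 zł

41,000 zł ≤ 58,690 zł, so no add-on is due.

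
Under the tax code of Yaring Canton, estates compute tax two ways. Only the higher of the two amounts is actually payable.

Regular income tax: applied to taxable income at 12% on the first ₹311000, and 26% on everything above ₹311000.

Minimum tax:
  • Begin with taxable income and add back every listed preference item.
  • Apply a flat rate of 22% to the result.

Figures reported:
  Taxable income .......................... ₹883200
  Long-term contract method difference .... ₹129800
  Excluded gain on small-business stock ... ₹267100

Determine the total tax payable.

Minimum tax:
  Adjusted income: ₹883200 + ₹129800 + ₹267100 = ₹1280100
  ₹1280100 × 22% = ₹281622

Regular income tax:
  ₹311000 × 12% = ₹37320
  ₹572200 × 26% = ₹148772
  → ₹186092

₹281622 > ₹186092, so the minimum tax is the binding amount.

₹281622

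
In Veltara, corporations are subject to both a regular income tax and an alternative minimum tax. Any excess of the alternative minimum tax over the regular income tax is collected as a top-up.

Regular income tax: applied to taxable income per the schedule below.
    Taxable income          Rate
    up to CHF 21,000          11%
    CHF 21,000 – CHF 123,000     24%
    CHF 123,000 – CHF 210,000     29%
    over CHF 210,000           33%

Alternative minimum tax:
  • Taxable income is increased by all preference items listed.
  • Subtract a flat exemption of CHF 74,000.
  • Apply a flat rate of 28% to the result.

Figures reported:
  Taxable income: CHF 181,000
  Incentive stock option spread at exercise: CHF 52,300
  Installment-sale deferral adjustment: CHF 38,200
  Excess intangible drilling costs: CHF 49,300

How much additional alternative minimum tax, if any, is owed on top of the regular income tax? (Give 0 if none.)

CHF 25,494

Regular income tax:
  CHF 21,000 × 11% = CHF 2,310
  CHF 102,000 × 24% = CHF 24,480
  CHF 58,000 × 29% = CHF 16,820
  → CHF 43,610

Alternative minimum tax:
  Adjusted income: CHF 181,000 + CHF 52,300 + CHF 38,200 + CHF 49,300 = CHF 320,800
  Less exemption CHF 74,000 → base CHF 246,800
  CHF 246,800 × 28% = CHF 69,104

Excess of alternative minimum tax over regular income tax: CHF 69,104 − CHF 43,610 = CHF 25,494.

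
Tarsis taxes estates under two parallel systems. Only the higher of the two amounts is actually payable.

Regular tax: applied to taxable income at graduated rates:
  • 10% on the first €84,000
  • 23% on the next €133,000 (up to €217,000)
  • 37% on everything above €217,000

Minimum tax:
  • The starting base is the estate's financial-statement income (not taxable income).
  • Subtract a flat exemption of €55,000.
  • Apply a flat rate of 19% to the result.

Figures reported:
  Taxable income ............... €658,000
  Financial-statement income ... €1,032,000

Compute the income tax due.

Minimum tax:
  Base (financial-statement income): €1,032,000
  Less exemption €55,000 → base €977,000
  €977,000 × 19% = €185,630

Regular tax:
  €84,000 × 10% = €8,400
  €133,000 × 23% = €30,590
  €441,000 × 37% = €163,170
  → €202,160

€202,160 > €185,630, so the regular tax governs.

€202,160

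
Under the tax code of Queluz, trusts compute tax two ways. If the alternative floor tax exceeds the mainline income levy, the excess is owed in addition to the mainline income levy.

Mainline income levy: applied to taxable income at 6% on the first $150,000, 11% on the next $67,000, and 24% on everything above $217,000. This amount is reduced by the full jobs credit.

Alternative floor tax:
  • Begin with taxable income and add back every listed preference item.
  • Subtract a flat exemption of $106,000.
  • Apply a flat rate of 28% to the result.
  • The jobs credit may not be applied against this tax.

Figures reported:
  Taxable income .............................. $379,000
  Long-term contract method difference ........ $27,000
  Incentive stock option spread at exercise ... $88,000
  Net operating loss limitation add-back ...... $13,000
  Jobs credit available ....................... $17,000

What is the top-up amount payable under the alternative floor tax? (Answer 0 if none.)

Alternative floor tax:
  Adjusted income: $379,000 + $27,000 + $88,000 + $13,000 = $507,000
  Less exemption $106,000 → base $401,000
  $401,000 × 28% = $112,280

Mainline income levy:
  $150,000 × 6% = $9,000
  $67,000 × 11% = $7,370
  $162,000 × 24% = $38,880
  → $55,250
  Less jobs credit $17,000 → $38,250

Excess of alternative floor tax over mainline income levy: $112,280 − $38,250 = $74,030.

$74,030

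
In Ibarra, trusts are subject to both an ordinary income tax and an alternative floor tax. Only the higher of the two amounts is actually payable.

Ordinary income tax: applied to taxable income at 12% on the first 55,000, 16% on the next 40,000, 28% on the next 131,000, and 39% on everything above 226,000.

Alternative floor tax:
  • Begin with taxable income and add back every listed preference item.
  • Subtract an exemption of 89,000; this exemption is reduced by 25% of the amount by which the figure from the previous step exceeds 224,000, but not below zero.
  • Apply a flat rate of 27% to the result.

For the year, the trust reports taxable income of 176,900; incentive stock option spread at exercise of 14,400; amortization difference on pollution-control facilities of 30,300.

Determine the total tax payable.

35,932

Alternative floor tax:
  Adjusted income: 176,900 + 14,400 + 30,300 = 221,600
  Exemption: 221,600 ≤ 224,000, so full 89,000 applies
  Base: 221,600 − 89,000 = 132,600
  132,600 × 27% = 35,802

Ordinary income tax:
  55,000 × 12% = 6,600
  40,000 × 16% = 6,400
  81,900 × 28% = 22,932
  → 35,932

35,932 > 35,802, so the ordinary income tax governs.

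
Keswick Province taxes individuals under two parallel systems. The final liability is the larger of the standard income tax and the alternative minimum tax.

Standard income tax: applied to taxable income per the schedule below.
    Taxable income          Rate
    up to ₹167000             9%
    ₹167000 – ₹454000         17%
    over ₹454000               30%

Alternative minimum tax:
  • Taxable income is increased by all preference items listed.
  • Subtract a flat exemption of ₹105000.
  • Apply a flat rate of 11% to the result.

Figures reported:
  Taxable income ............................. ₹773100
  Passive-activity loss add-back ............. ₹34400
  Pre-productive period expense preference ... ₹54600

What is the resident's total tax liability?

₹159550

Standard income tax:
  ₹167000 × 9% = ₹15030
  ₹287000 × 17% = ₹48790
  ₹319100 × 30% = ₹95730
  → ₹159550

Alternative minimum tax:
  Adjusted income: ₹773100 + ₹34400 + ₹54600 = ₹862100
  Less exemption ₹105000 → base ₹757100
  ₹757100 × 11% = ₹83281

₹159550 > ₹83281, so the standard income tax governs.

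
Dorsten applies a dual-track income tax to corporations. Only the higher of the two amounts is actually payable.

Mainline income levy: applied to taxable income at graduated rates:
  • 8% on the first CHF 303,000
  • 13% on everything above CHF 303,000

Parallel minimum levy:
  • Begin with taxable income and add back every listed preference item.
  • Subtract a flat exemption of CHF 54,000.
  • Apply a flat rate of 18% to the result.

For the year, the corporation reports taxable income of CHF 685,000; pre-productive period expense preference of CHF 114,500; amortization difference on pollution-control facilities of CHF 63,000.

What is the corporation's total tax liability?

CHF 145,530

Parallel minimum levy:
  Adjusted income: CHF 685,000 + CHF 114,500 + CHF 63,000 = CHF 862,500
  Less exemption CHF 54,000 → base CHF 808,500
  CHF 808,500 × 18% = CHF 145,530

Mainline income levy:
  CHF 303,000 × 8% = CHF 24,240
  CHF 382,000 × 13% = CHF 49,660
  → CHF 73,900

CHF 145,530 > CHF 73,900, so the parallel minimum levy is the binding amount.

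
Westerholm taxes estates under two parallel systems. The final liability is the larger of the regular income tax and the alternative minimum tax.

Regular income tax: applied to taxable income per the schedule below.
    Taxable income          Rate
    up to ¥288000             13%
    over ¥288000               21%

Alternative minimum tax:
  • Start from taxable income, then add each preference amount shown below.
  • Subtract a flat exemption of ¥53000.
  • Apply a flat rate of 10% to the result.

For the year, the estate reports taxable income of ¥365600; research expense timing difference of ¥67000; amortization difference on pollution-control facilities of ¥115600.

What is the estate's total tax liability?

¥53736

Alternative minimum tax:
  Adjusted income: ¥365600 + ¥67000 + ¥115600 = ¥548200
  Less exemption ¥53000 → base ¥495200
  ¥495200 × 10% = ¥49520

Regular income tax:
  ¥288000 × 13% = ¥37440
  ¥77600 × 21% = ¥16296
  → ¥53736

¥53736 > ¥49520, so the regular income tax governs.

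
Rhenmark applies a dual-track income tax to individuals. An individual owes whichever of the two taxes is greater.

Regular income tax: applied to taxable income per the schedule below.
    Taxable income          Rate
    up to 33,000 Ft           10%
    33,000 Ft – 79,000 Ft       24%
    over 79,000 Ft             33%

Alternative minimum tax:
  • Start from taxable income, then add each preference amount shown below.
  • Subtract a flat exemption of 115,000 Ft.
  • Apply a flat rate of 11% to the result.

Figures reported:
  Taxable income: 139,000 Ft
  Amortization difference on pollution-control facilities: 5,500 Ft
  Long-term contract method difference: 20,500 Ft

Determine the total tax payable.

34,140 Ft

Alternative minimum tax:
  Adjusted income: 139,000 Ft + 5,500 Ft + 20,500 Ft = 165,000 Ft
  Less exemption 115,000 Ft → base 50,000 Ft
  50,000 Ft × 11% = 5,500 Ft

Regular income tax:
  33,000 Ft × 10% = 3,300 Ft
  46,000 Ft × 24% = 11,040 Ft
  60,000 Ft × 33% = 19,800 Ft
  → 34,140 Ft

34,140 Ft > 5,500 Ft, so the regular income tax governs.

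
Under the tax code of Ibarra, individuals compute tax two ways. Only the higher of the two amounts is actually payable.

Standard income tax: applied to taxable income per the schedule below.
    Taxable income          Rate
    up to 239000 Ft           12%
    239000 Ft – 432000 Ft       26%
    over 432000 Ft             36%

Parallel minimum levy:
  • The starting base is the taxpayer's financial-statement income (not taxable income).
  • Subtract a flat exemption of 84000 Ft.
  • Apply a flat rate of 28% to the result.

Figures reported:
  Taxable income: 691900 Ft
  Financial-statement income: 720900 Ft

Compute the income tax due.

Standard income tax:
  239000 Ft × 12% = 28680 Ft
  193000 Ft × 26% = 50180 Ft
  259900 Ft × 36% = 93564 Ft
  → 172424 Ft

Parallel minimum levy:
  Base (financial-statement income): 720900 Ft
  Less exemption 84000 Ft → base 636900 Ft
  636900 Ft × 28% = 178332 Ft

178332 Ft > 172424 Ft, so the parallel minimum levy is the binding amount.

178332 Ft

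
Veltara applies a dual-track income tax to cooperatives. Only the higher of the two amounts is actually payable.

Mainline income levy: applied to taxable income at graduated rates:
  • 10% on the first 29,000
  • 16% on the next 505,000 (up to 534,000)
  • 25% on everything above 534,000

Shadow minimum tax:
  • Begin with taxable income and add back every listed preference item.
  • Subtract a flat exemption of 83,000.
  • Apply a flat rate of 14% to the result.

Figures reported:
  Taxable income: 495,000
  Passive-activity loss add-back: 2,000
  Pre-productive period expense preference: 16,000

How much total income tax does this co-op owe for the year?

77,460

Mainline income levy:
  29,000 × 10% = 2,900
  466,000 × 16% = 74,560
  → 77,460

Shadow minimum tax:
  Adjusted income: 495,000 + 2,000 + 16,000 = 513,000
  Less exemption 83,000 → base 430,000
  430,000 × 14% = 60,200

77,460 > 60,200, so the mainline income levy governs.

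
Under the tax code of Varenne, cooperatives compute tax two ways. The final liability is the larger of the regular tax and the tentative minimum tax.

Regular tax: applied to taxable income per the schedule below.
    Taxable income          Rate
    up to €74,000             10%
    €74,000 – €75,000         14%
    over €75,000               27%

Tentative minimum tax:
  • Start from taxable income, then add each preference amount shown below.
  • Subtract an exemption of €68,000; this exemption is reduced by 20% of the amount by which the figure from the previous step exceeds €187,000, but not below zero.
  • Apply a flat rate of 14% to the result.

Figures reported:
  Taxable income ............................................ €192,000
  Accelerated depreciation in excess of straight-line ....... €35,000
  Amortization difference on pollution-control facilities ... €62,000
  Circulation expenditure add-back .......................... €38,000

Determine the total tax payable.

€40,180

Tentative minimum tax:
  Adjusted income: €192,000 + €35,000 + €62,000 + €38,000 = €327,000
  Exemption: €68,000 − 20% × (€327,000 − €187,000) = €68,000 − €28,000 = €40,000
  Base: €327,000 − €40,000 = €287,000
  €287,000 × 14% = €40,180

Regular tax:
  €74,000 × 10% = €7,400
  €1,000 × 14% = €140
  €117,000 × 27% = €31,590
  → €39,130

€40,180 > €39,130, so the tentative minimum tax is the binding amount.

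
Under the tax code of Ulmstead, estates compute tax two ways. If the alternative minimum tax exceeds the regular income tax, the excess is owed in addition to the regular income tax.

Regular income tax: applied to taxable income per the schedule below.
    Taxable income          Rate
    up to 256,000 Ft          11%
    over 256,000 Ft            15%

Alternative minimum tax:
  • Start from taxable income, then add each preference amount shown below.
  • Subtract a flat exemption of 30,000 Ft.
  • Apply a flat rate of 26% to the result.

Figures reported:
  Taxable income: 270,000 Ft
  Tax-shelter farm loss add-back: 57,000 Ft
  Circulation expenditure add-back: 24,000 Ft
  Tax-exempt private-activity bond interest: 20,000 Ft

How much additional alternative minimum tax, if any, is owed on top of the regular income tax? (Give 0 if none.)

58,400 Ft

Alternative minimum tax:
  Adjusted income: 270,000 Ft + 57,000 Ft + 24,000 Ft + 20,000 Ft = 371,000 Ft
  Less exemption 30,000 Ft → base 341,000 Ft
  341,000 Ft × 26% = 88,660 Ft

Regular income tax:
  256,000 Ft × 11% = 28,160 Ft
  14,000 Ft × 15% = 2,100 Ft
  → 30,260 Ft

Excess of alternative minimum tax over regular income tax: 88,660 Ft − 30,260 Ft = 58,400 Ft.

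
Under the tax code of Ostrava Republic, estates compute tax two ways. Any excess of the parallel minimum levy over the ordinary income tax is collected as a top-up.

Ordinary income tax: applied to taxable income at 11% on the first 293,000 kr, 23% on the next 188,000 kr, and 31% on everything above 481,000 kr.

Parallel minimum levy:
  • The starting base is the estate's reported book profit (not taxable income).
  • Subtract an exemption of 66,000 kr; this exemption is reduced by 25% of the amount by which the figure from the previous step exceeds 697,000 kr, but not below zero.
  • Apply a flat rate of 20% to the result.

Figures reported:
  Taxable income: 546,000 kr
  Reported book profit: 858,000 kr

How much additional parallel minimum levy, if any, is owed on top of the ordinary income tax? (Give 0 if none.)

70,830 kr

Ordinary income tax:
  293,000 kr × 11% = 32,230 kr
  188,000 kr × 23% = 43,240 kr
  65,000 kr × 31% = 20,150 kr
  → 95,620 kr

Parallel minimum levy:
  Base (reported book profit): 858,000 kr
  Exemption: 66,000 kr − 25% × (858,000 kr − 697,000 kr) = 66,000 kr − 40,250 kr = 25,750 kr
  Base: 858,000 kr − 25,750 kr = 832,250 kr
  832,250 kr × 20% = 166,450 kr

Excess of parallel minimum levy over ordinary income tax: 166,450 kr − 95,620 kr = 70,830 kr.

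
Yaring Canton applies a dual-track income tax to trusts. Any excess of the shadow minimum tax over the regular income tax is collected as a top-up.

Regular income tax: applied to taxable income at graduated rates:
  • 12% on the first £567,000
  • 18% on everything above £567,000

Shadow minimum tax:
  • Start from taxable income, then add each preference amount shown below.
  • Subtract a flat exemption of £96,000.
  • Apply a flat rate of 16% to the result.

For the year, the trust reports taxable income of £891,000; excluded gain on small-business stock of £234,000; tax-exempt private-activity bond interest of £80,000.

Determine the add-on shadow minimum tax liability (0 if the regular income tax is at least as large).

£51,080

Shadow minimum tax:
  Adjusted income: £891,000 + £234,000 + £80,000 = £1,205,000
  Less exemption £96,000 → base £1,109,000
  £1,109,000 × 16% = £177,440

Regular income tax:
  £567,000 × 12% = £68,040
  £324,000 × 18% = £58,320
  → £126,360

Excess of shadow minimum tax over regular income tax: £177,440 − £126,360 = £51,080.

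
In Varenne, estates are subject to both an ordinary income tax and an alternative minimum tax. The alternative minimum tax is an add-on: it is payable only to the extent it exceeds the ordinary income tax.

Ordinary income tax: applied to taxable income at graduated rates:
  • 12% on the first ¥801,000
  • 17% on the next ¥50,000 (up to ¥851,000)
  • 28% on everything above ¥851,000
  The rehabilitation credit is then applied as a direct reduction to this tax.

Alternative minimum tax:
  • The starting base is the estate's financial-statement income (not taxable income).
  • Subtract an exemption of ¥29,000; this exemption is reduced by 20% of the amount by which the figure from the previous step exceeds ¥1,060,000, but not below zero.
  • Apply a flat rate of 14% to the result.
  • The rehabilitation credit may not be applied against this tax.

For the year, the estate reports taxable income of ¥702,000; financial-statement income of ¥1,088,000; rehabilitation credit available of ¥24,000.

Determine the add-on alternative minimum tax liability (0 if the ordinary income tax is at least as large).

¥88,804

Ordinary income tax:
  ¥702,000 × 12% = ¥84,240
  Less rehabilitation credit ¥24,000 → ¥60,240

Alternative minimum tax:
  Base (financial-statement income): ¥1,088,000
  Exemption: ¥29,000 − 20% × (¥1,088,000 − ¥1,060,000) = ¥29,000 − ¥5,600 = ¥23,400
  Base: ¥1,088,000 − ¥23,400 = ¥1,064,600
  ¥1,064,600 × 14% = ¥149,044

Excess of alternative minimum tax over ordinary income tax: ¥149,044 − ¥60,240 = ¥88,804.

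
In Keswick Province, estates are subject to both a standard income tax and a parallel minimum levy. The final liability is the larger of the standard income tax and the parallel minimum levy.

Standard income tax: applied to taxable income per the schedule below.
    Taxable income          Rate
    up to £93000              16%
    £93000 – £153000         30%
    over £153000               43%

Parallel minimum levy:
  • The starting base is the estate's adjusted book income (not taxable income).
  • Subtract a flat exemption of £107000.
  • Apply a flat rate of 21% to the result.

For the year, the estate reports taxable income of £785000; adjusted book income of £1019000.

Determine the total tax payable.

£304640

Parallel minimum levy:
  Base (adjusted book income): £1019000
  Less exemption £107000 → base £912000
  £912000 × 21% = £191520

Standard income tax:
  £93000 × 16% = £14880
  £60000 × 30% = £18000
  £632000 × 43% = £271760
  → £304640

£304640 > £191520, so the standard income tax governs.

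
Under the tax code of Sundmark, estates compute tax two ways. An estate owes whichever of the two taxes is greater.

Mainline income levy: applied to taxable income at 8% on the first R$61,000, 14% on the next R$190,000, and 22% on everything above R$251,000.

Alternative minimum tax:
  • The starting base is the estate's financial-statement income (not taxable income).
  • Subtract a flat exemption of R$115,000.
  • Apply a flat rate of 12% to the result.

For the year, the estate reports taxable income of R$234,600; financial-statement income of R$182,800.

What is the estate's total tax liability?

Mainline income levy:
  R$61,000 × 8% = R$4,880
  R$173,600 × 14% = R$24,304
  → R$29,184

Alternative minimum tax:
  Base (financial-statement income): R$182,800
  Less exemption R$115,000 → base R$67,800
  R$67,800 × 12% = R$8,136

R$29,184 > R$8,136, so the mainline income levy governs.

R$29,184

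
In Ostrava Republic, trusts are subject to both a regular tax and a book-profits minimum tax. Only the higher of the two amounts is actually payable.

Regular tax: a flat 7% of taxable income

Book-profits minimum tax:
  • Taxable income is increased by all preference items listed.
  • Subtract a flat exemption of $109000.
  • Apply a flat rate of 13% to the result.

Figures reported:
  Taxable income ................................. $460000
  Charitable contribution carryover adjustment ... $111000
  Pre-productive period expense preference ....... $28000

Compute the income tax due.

Book-profits minimum tax:
  Adjusted income: $460000 + $111000 + $28000 = $599000
  Less exemption $109000 → base $490000
  $490000 × 13% = $63700

Regular tax:
  $460000 × 7% = $32200

$63700 > $32200, so the book-profits minimum tax is the binding amount.

$63700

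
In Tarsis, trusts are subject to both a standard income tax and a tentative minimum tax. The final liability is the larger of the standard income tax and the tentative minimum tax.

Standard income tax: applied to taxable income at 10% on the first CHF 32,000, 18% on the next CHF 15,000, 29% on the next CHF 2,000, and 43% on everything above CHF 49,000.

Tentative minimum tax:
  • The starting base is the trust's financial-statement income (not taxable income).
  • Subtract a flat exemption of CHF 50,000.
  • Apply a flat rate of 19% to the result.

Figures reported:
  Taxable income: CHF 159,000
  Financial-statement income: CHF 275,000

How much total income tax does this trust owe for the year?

CHF 53,780

Tentative minimum tax:
  Base (financial-statement income): CHF 275,000
  Less exemption CHF 50,000 → base CHF 225,000
  CHF 225,000 × 19% = CHF 42,750

Standard income tax:
  CHF 32,000 × 10% = CHF 3,200
  CHF 15,000 × 18% = CHF 2,700
  CHF 2,000 × 29% = CHF 580
  CHF 110,000 × 43% = CHF 47,300
  → CHF 53,780

CHF 53,780 > CHF 42,750, so the standard income tax governs.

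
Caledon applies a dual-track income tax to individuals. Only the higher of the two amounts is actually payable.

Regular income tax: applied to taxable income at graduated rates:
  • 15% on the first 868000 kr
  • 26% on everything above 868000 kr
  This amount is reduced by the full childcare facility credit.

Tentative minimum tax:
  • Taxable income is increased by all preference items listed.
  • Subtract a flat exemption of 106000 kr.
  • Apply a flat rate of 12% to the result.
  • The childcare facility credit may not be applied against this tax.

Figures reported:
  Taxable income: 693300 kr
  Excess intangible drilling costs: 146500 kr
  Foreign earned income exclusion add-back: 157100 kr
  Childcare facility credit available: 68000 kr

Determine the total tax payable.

Tentative minimum tax:
  Adjusted income: 693300 kr + 146500 kr + 157100 kr = 996900 kr
  Less exemption 106000 kr → base 890900 kr
  890900 kr × 12% = 106908 kr

Regular income tax:
  693300 kr × 15% = 103995 kr
  Less childcare facility credit 68000 kr → 35995 kr

106908 kr > 35995 kr, so the tentative minimum tax is the binding amount.

106908 kr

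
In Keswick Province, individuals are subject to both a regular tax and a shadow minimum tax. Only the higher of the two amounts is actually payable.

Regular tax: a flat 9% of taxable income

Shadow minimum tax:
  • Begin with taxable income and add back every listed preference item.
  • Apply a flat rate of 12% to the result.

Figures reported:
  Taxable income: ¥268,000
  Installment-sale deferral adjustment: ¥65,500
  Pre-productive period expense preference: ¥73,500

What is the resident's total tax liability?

Shadow minimum tax:
  Adjusted income: ¥268,000 + ¥65,500 + ¥73,500 = ¥407,000
  ¥407,000 × 12% = ¥48,840

Regular tax:
  ¥268,000 × 9% = ¥24,120

¥48,840 > ¥24,120, so the shadow minimum tax is the binding amount.

¥48,840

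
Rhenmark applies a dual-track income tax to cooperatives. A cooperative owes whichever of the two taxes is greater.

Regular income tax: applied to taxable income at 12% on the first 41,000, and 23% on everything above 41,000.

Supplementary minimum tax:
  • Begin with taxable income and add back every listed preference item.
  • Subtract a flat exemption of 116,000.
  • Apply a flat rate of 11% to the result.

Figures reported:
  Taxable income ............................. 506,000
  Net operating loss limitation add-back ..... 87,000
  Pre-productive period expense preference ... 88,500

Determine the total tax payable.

111,870

Regular income tax:
  41,000 × 12% = 4,920
  465,000 × 23% = 106,950
  → 111,870

Supplementary minimum tax:
  Adjusted income: 506,000 + 87,000 + 88,500 = 681,500
  Less exemption 116,000 → base 565,500
  565,500 × 11% = 62,205

111,870 > 62,205, so the regular income tax governs.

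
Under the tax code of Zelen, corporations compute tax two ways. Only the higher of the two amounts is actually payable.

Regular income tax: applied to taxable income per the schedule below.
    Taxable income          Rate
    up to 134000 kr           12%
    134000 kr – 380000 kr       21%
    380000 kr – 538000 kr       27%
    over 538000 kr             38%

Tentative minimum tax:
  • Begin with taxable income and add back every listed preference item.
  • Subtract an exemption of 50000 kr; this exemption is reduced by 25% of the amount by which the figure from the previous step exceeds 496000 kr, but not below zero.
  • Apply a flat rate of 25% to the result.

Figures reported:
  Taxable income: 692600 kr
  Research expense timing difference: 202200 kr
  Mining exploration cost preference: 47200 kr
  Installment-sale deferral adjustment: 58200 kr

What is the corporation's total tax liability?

250050 kr

Tentative minimum tax:
  Adjusted income: 692600 kr + 202200 kr + 47200 kr + 58200 kr = 1000200 kr
  Exemption: 25% × (1000200 kr − 496000 kr) = 126050 kr ≥ 50000 kr, so the exemption is fully phased out
  Base: 1000200 kr − 0 kr = 1000200 kr
  1000200 kr × 25% = 250050 kr

Regular income tax:
  134000 kr × 12% = 16080 kr
  246000 kr × 21% = 51660 kr
  158000 kr × 27% = 42660 kr
  154600 kr × 38% = 58748 kr
  → 169148 kr

250050 kr > 169148 kr, so the tentative minimum tax is the binding amount.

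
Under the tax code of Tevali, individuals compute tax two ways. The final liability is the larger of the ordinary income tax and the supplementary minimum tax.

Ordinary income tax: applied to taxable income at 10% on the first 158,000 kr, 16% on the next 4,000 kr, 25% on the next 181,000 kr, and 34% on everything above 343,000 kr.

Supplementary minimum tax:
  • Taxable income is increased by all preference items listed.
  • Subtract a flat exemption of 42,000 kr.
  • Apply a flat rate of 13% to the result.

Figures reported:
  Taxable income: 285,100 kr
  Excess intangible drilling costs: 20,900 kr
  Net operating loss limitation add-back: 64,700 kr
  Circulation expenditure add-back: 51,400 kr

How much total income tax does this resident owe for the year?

49,413 kr

Ordinary income tax:
  158,000 kr × 10% = 15,800 kr
  4,000 kr × 16% = 640 kr
  123,100 kr × 25% = 30,775 kr
  → 47,215 kr

Supplementary minimum tax:
  Adjusted income: 285,100 kr + 20,900 kr + 64,700 kr + 51,400 kr = 422,100 kr
  Less exemption 42,000 kr → base 380,100 kr
  380,100 kr × 13% = 49,413 kr

49,413 kr > 47,215 kr, so the supplementary minimum tax is the binding amount.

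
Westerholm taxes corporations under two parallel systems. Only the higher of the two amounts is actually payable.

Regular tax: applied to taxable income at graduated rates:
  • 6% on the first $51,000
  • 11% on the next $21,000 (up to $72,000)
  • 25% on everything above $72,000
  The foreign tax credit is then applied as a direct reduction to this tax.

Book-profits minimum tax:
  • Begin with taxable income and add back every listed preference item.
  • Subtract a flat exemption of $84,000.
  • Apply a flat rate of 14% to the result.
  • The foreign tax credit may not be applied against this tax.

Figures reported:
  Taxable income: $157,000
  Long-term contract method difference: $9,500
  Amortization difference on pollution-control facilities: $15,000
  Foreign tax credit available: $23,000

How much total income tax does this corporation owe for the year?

$13,650

Book-profits minimum tax:
  Adjusted income: $157,000 + $9,500 + $15,000 = $181,500
  Less exemption $84,000 → base $97,500
  $97,500 × 14% = $13,650

Regular tax:
  $51,000 × 6% = $3,060
  $21,000 × 11% = $2,310
  $85,000 × 25% = $21,250
  → $26,620
  Less foreign tax credit $23,000 → $3,620

$13,650 > $3,620, so the book-profits minimum tax is the binding amount.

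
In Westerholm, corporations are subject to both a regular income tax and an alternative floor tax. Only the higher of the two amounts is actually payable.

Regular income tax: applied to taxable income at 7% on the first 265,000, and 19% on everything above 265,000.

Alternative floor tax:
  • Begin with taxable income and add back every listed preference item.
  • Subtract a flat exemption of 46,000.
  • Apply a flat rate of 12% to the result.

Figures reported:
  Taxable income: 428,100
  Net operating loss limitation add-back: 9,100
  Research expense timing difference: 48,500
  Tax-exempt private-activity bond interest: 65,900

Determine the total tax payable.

60,672

Alternative floor tax:
  Adjusted income: 428,100 + 9,100 + 48,500 + 65,900 = 551,600
  Less exemption 46,000 → base 505,600
  505,600 × 12% = 60,672

Regular income tax:
  265,000 × 7% = 18,550
  163,100 × 19% = 30,989
  → 49,539

60,672 > 49,539, so the alternative floor tax is the binding amount.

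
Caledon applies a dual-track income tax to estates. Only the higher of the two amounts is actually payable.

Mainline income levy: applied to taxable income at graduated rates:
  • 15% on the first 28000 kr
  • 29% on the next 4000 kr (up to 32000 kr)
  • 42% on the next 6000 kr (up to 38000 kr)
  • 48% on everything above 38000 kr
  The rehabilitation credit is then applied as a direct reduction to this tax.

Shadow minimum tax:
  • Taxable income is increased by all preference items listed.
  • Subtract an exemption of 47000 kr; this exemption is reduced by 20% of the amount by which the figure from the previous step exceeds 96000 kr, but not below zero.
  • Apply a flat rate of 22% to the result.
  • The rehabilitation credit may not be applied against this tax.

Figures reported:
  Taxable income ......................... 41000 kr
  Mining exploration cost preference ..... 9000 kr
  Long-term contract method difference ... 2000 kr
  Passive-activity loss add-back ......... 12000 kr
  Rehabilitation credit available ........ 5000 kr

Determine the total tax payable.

4320 kr

Mainline income levy:
  28000 kr × 15% = 4200 kr
  4000 kr × 29% = 1160 kr
  6000 kr × 42% = 2520 kr
  3000 kr × 48% = 1440 kr
  → 9320 kr
  Less rehabilitation credit 5000 kr → 4320 kr

Shadow minimum tax:
  Adjusted income: 41000 kr + 9000 kr + 2000 kr + 12000 kr = 64000 kr
  Exemption: 64000 kr ≤ 96000 kr, so full 47000 kr applies
  Base: 64000 kr − 47000 kr = 17000 kr
  17000 kr × 22% = 3740 kr

4320 kr > 3740 kr, so the mainline income levy governs.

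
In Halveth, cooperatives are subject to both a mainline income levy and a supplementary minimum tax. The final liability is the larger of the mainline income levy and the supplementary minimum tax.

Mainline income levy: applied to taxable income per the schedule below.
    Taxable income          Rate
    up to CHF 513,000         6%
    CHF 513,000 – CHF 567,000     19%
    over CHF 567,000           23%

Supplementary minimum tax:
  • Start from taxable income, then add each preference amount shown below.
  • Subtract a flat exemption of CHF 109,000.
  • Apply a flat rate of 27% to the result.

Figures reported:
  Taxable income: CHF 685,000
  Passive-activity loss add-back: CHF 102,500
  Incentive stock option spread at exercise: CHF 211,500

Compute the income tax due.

CHF 240,300

Mainline income levy:
  CHF 513,000 × 6% = CHF 30,780
  CHF 54,000 × 19% = CHF 10,260
  CHF 118,000 × 23% = CHF 27,140
  → CHF 68,180

Supplementary minimum tax:
  Adjusted income: CHF 685,000 + CHF 102,500 + CHF 211,500 = CHF 999,000
  Less exemption CHF 109,000 → base CHF 890,000
  CHF 890,000 × 27% = CHF 240,300

CHF 240,300 > CHF 68,180, so the supplementary minimum tax is the binding amount.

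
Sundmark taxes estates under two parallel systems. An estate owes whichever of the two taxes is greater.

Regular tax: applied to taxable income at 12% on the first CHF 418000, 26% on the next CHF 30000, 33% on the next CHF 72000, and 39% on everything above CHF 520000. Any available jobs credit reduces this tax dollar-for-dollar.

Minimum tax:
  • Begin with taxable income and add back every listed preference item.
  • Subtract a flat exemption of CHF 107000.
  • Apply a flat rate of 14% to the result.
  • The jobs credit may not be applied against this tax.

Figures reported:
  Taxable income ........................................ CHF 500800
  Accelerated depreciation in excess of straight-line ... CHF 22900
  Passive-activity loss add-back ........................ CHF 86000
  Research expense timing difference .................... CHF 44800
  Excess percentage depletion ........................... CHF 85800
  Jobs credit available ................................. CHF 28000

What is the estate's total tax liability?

Minimum tax:
  Adjusted income: CHF 500800 + CHF 22900 + CHF 86000 + CHF 44800 + CHF 85800 = CHF 740300
  Less exemption CHF 107000 → base CHF 633300
  CHF 633300 × 14% = CHF 88662

Regular tax:
  CHF 418000 × 12% = CHF 50160
  CHF 30000 × 26% = CHF 7800
  CHF 52800 × 33% = CHF 17424
  → CHF 75384
  Less jobs credit CHF 28000 → CHF 47384

CHF 88662 > CHF 47384, so the minimum tax is the binding amount.

CHF 88662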